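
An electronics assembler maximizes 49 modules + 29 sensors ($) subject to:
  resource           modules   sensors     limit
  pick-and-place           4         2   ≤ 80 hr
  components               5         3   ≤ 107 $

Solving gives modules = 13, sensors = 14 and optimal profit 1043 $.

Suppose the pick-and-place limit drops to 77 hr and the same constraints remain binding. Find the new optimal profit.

Both pick-and-place and components are binding at x*.
Dual feasibility on the basic columns requires 4·y_pick-and-place + 5·y_components = 49, 2·y_pick-and-place + 3·y_components = 29.
→ y_pick-and-place = 1 and y_components = 9.
Δz = y_pick-and-place·Δb = 1 × (-3) = -3, so new z* = 1043 − 3 = 1040.

1040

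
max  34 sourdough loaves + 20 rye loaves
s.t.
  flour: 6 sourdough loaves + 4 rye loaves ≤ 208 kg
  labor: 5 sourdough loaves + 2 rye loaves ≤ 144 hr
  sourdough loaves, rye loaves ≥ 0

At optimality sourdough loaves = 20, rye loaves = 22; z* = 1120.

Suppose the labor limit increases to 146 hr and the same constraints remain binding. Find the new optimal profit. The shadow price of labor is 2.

Δb = 2, so new z* = 1120 + (2)·(2) = 1120 + 4 = 1124.

1124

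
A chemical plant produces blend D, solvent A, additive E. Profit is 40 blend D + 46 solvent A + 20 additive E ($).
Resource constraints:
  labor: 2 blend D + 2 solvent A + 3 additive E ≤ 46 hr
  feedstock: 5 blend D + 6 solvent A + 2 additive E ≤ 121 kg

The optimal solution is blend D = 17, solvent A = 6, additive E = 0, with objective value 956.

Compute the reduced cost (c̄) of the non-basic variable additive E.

At the optimum: labor uses 46 of 46 (binding); feedstock uses 121 of 121 (binding).
Dual feasibility on the basic columns requires 2·y_labor + 5·y_feedstock = 40, 2·y_labor + 6·y_feedstock = 46.
Solving: y_labor = 5, y_feedstock = 6.
Reduced cost of additive E: c₃ − yᵀa₃ = 20 − (5·3 + 6·2) = 20 − 27 = -7.

-7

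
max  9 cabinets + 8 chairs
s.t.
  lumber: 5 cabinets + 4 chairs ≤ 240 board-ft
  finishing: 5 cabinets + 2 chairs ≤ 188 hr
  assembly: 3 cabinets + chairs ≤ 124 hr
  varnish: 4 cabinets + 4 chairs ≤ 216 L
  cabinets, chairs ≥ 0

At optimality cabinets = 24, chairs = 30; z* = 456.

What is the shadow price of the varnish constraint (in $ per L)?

1

Check each constraint at x*: lumber 240/240 (tight); finishing 180/188 (slack 8); assembly 102/124 (slack 22); varnish 216/216 (tight).
Since finishing, assembly are not tight, their duals are 0.
From A_Bᵀ y = c: 5·y_lumber + 4·y_varnish = 9; 4·y_lumber + 4·y_varnish = 8.
This yields shadow prices y_lumber = 1, y_varnish = 1.
Shadow price of varnish = 1.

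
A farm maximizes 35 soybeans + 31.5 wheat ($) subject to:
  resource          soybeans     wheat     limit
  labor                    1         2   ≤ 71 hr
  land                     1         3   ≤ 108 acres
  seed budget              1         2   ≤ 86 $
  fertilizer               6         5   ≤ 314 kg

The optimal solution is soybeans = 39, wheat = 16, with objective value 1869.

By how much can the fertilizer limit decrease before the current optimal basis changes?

136.5

Binding constraints: labor, fertilizer. The basis is B = [[1,2],[6,5]] with det -7.
Per unit decrease in fertilizer, x* moves by d = (-0.2857, 0.1429).
The basis stays optimal until soybeans reaches 0; allowable decrease = 136.5 kg.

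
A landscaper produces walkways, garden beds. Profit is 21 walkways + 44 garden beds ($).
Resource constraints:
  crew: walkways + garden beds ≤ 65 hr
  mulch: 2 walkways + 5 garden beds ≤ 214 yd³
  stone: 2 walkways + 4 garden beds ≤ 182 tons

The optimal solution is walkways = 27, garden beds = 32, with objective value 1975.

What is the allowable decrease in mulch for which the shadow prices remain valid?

6

Binding constraints: mulch, stone. The basis is B = [[2,5],[2,4]] with det -2.
Per unit decrease in mulch, x* moves by d = (2, -1).
The basis stays optimal until crew becomes binding; allowable decrease = 6 yd³.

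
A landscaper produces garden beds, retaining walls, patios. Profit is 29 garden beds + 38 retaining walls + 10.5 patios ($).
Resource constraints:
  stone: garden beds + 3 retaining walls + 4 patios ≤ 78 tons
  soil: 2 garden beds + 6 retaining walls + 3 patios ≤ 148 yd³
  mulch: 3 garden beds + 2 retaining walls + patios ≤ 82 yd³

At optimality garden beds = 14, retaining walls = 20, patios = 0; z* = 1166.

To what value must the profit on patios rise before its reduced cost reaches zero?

19

Binding: soil and mulch. Non-binding: stone (4 unused).
Slack constraints have shadow price 0 (complementary slackness).
Dual feasibility on the basic columns requires 2·y_soil + 3·y_mulch = 29, 6·y_soil + 2·y_mulch = 38.
This yields shadow prices y_soil = 4, y_mulch = 7.
patios enters the basis when its profit ≥ yᵀa₃ = 4·3 + 7·1 = 19.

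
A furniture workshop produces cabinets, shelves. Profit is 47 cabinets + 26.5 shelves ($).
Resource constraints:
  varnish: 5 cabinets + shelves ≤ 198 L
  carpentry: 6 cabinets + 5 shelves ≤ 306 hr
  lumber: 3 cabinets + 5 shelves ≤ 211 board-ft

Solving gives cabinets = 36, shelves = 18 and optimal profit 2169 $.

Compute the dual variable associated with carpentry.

4.5

Binding: varnish and carpentry. Non-binding: lumber (13 unused).
By complementary slackness, y = 0 for the non-binding constraint.
Dual feasibility on the basic columns requires 5·y_varnish + 6·y_carpentry = 47, 1·y_varnish + 5·y_carpentry = 26.5.
→ y_varnish = 4 and y_carpentry = 4.5.
Shadow price of carpentry = 4.5.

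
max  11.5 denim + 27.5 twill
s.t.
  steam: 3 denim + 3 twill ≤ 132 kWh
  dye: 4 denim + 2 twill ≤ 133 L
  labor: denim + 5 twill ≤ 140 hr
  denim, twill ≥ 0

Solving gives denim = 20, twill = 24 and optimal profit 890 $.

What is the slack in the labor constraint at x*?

labor used = 1·20 + 5·24 = 140; slack = 140 − 140 = 0.

0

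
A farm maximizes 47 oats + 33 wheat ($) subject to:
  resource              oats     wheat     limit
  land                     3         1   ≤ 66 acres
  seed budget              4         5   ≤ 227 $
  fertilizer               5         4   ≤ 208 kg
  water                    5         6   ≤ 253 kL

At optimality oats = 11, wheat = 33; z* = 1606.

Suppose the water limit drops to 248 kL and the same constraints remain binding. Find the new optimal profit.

At the optimum: land uses 66 of 66 (binding); seed budget uses 209 of 227 (slack = 18); fertilizer uses 187 of 208 (slack = 21); water uses 253 of 253 (binding).
Since seed budget, fertilizer are not tight, their duals are 0.
The binding rows give the dual system: 3·y_land + 5·y_water = 47 and 1·y_land + 6·y_water = 33.
This yields shadow prices y_land = 9, y_water = 4.
Δz = y_water·Δb = 4 × (-5) = -20, so new z* = 1606 − 20 = 1586.

1586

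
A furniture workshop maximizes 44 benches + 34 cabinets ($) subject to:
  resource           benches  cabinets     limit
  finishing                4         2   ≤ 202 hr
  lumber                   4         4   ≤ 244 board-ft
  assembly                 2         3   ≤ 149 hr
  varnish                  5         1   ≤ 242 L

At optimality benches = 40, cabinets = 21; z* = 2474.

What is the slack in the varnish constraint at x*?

21

varnish used = 5·40 + 1·21 = 221; slack = 242 − 221 = 21.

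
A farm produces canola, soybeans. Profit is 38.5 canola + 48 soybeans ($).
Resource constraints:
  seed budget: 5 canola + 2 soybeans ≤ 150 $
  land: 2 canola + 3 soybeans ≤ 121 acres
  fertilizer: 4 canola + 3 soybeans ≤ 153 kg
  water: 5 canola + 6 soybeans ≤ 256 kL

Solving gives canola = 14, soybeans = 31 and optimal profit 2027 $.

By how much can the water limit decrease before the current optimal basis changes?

14

Binding constraints: land, water. The basis is B = [[2,3],[5,6]] with det -3.
Per unit decrease in water, x* moves by d = (-1, 0.6667).
The basis stays optimal until canola reaches 0; allowable decrease = 14 kL.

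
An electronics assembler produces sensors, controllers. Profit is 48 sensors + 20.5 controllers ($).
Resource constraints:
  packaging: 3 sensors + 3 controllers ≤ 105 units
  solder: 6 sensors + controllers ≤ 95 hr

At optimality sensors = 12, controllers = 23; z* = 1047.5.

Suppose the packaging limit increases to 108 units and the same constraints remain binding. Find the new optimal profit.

1062.5

Both packaging and solder are binding at x*.
From A_Bᵀ y = c: 3·y_packaging + 6·y_solder = 48; 3·y_packaging + 1·y_solder = 20.5.
→ y_packaging = 5 and y_solder = 5.5.
Δz = y_packaging·Δb = 5 × (3) = 15, so new z* = 1047.5 + 15 = 1062.5.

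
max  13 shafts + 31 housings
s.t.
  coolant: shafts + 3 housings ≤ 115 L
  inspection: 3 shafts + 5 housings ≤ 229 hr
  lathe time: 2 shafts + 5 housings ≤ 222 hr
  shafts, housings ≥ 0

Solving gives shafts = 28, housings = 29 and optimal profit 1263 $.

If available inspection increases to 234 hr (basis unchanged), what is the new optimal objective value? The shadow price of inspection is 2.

1273

Δb = 5, so new z* = 1263 + (2)·(5) = 1263 + 10 = 1273.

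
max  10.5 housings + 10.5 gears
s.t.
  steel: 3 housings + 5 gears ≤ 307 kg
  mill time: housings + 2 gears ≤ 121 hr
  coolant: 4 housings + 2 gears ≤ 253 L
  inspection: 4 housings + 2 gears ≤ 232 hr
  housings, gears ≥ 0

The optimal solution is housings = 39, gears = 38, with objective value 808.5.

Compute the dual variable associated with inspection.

Check each constraint at x*: steel 307/307 (tight); mill time 115/121 (slack 6); coolant 232/253 (slack 21); inspection 232/232 (tight).
Since mill time, coolant are not tight, their duals are 0.
From A_Bᵀ y = c: 3·y_steel + 4·y_inspection = 10.5; 5·y_steel + 2·y_inspection = 10.5.
This yields shadow prices y_steel = 1.5, y_inspection = 1.5.
Shadow price of inspection = 1.5.

1.5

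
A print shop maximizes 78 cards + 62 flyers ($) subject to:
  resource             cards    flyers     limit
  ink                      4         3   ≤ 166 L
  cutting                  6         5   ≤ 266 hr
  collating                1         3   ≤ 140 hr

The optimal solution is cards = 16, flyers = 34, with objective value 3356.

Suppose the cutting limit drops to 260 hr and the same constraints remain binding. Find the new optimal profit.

3314

At the optimum: ink uses 166 of 166 (binding); cutting uses 266 of 266 (binding); collating uses 118 of 140 (slack = 22).
By complementary slackness, y = 0 for the non-binding constraint.
The binding rows give the dual system: 4·y_ink + 6·y_cutting = 78 and 3·y_ink + 5·y_cutting = 62.
→ y_ink = 9 and y_cutting = 7.
Δz = y_cutting·Δb = 7 × (-6) = -42, so new z* = 3356 − 42 = 3314.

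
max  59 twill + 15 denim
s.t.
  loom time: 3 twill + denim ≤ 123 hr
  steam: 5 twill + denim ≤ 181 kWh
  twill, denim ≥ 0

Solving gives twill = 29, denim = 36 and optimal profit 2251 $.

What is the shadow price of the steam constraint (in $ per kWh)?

7

Check each constraint at x*: loom time 123/123 (tight); steam 181/181 (tight).
Dual feasibility on the basic columns requires 3·y_loom time + 5·y_steam = 59, 1·y_loom time + 1·y_steam = 15.
This yields shadow prices y_loom time = 8, y_steam = 7.
Shadow price of steam = 7.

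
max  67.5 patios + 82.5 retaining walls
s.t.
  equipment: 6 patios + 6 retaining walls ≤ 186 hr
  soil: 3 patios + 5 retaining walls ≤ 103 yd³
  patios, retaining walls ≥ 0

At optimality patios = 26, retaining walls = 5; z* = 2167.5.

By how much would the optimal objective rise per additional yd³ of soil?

7.5

At the optimum: equipment uses 186 of 186 (binding); soil uses 103 of 103 (binding).
Dual feasibility on the basic columns requires 6·y_equipment + 3·y_soil = 67.5, 6·y_equipment + 5·y_soil = 82.5.
This yields shadow prices y_equipment = 7.5, y_soil = 7.5.
Shadow price of soil = 7.5.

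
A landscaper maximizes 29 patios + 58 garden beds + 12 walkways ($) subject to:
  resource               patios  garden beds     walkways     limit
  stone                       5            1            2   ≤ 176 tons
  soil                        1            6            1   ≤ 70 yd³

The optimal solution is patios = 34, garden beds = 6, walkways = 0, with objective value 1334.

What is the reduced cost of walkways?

-5

At the optimum: stone uses 176 of 176 (binding); soil uses 70 of 70 (binding).
From A_Bᵀ y = c: 5·y_stone + 1·y_soil = 29; 1·y_stone + 6·y_soil = 58.
Solving: y_stone = 4, y_soil = 9.
Reduced cost of walkways: c₃ − yᵀa₃ = 12 − (4·2 + 9·1) = 12 − 17 = -5.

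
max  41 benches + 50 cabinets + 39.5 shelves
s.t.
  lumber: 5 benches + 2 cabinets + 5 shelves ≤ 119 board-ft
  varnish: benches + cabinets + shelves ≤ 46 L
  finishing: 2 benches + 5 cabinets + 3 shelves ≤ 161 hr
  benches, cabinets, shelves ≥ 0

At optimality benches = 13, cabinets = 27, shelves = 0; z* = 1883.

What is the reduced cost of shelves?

-9.5

Binding: lumber and finishing. Non-binding: varnish (6 unused).
Slack constraints have shadow price 0 (complementary slackness).
The binding rows give the dual system: 5·y_lumber + 2·y_finishing = 41 and 2·y_lumber + 5·y_finishing = 50.
This yields shadow prices y_lumber = 5, y_finishing = 8.
Reduced cost of shelves: c₃ − yᵀa₃ = 39.5 − (5·5 + 8·3) = 39.5 − 49 = -9.5.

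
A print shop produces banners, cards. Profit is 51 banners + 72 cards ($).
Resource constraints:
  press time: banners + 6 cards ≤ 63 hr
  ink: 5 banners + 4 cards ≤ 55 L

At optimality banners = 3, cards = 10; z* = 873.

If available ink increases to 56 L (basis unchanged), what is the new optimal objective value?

882

Check each constraint at x*: press time 63/63 (tight); ink 55/55 (tight).
From A_Bᵀ y = c: 1·y_press time + 5·y_ink = 51; 6·y_press time + 4·y_ink = 72.
Solving: y_press time = 6, y_ink = 9.
Δz = y_ink·Δb = 9 × (1) = 9, so new z* = 873 + 9 = 882.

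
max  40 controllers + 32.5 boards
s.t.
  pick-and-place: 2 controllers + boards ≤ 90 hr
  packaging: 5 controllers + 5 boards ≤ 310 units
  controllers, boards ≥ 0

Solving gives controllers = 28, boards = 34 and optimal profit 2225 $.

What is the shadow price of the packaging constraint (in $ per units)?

5

Check each constraint at x*: pick-and-place 90/90 (tight); packaging 310/310 (tight).
Dual feasibility on the basic columns requires 2·y_pick-and-place + 5·y_packaging = 40, 1·y_pick-and-place + 5·y_packaging = 32.5.
This yields shadow prices y_pick-and-place = 7.5, y_packaging = 5.
Shadow price of packaging = 5.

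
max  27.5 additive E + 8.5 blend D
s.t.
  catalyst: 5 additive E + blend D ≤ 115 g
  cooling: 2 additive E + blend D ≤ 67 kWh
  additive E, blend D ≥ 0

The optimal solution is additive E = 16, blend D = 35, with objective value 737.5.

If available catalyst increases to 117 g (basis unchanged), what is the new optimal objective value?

744.5

Check each constraint at x*: catalyst 115/115 (tight); cooling 67/67 (tight).
Dual feasibility on the basic columns requires 5·y_catalyst + 2·y_cooling = 27.5, 1·y_catalyst + 1·y_cooling = 8.5.
→ y_catalyst = 3.5 and y_cooling = 5.
Δz = y_catalyst·Δb = 3.5 × (2) = 7, so new z* = 737.5 + 7 = 744.5.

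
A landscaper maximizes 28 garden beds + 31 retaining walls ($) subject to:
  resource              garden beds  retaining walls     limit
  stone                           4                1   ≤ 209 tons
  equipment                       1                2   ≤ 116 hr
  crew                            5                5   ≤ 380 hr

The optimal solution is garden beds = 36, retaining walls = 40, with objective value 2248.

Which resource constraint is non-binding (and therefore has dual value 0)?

stone: 184/209 (slack 25)
equipment: 116/116 (binding)
crew: 380/380 (binding)
By complementary slackness, a constraint with positive slack has shadow price 0 → stone.

stone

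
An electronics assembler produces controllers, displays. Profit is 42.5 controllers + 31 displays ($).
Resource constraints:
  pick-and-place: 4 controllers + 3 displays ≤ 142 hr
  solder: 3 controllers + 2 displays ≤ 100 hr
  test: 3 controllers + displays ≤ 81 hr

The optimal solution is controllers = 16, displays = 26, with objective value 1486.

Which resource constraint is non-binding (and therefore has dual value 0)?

test

pick-and-place: 142/142 (binding)
solder: 100/100 (binding)
test: 74/81 (slack 7)
By complementary slackness, a constraint with positive slack has shadow price 0 → test.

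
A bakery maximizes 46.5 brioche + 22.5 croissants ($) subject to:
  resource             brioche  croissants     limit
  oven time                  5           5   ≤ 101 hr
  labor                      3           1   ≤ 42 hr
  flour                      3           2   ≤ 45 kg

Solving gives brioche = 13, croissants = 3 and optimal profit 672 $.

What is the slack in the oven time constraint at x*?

21

oven time used = 5·13 + 5·3 = 80; slack = 101 − 80 = 21.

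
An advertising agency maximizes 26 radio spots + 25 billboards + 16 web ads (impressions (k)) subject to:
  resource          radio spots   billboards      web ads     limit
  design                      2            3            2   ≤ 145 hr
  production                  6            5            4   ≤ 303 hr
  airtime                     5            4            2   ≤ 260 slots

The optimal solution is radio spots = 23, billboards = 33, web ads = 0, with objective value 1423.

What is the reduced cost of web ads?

-3

Binding: design and production. Non-binding: airtime (13 unused).
Since airtime is not tight, its dual is 0.
From A_Bᵀ y = c: 2·y_design + 6·y_production = 26; 3·y_design + 5·y_production = 25.
Solving: y_design = 2.5, y_production = 3.5.
Reduced cost of web ads: c₃ − yᵀa₃ = 16 − (2.5·2 + 3.5·4) = 16 − 19 = -3.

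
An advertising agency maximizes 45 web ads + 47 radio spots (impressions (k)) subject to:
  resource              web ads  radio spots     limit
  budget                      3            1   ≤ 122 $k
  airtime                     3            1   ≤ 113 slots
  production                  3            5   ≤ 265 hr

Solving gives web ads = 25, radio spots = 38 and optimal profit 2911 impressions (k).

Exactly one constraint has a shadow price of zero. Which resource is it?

budget

budget: 113/122 (slack 9)
airtime: 113/113 (binding)
production: 265/265 (binding)
By complementary slackness, a constraint with positive slack has shadow price 0 → budget.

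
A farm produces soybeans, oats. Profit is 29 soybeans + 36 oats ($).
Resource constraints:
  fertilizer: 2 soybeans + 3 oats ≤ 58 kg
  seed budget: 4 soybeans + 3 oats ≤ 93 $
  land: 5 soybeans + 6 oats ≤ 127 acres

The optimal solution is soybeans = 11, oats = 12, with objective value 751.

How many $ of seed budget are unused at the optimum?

13

seed budget used = 4·11 + 3·12 = 80; slack = 93 − 80 = 13.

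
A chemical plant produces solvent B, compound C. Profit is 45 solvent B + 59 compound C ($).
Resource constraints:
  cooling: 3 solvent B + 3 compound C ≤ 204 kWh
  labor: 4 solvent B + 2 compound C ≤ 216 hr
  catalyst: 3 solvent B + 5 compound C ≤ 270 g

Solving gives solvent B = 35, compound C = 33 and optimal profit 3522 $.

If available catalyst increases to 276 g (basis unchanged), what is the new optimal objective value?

Binding: cooling and catalyst. Non-binding: labor (10 unused).
By complementary slackness, y = 0 for the non-binding constraint.
From A_Bᵀ y = c: 3·y_cooling + 3·y_catalyst = 45; 3·y_cooling + 5·y_catalyst = 59.
Solving: y_cooling = 8, y_catalyst = 7.
Δz = y_catalyst·Δb = 7 × (6) = 42, so new z* = 3522 + 42 = 3564.

3564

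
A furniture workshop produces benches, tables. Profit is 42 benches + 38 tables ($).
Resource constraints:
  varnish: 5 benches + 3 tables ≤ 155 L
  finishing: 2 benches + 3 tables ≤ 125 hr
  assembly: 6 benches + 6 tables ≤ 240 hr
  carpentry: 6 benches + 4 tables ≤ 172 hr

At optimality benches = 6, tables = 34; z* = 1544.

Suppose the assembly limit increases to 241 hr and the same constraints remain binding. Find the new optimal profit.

1549

Binding: assembly and carpentry. Non-binding: varnish (23 unused), finishing (11 unused).
By complementary slackness, y = 0 for the non-binding constraints.
The binding rows give the dual system: 6·y_assembly + 6·y_carpentry = 42 and 6·y_assembly + 4·y_carpentry = 38.
→ y_assembly = 5 and y_carpentry = 2.
Δz = y_assembly·Δb = 5 × (1) = 5, so new z* = 1544 + 5 = 1549.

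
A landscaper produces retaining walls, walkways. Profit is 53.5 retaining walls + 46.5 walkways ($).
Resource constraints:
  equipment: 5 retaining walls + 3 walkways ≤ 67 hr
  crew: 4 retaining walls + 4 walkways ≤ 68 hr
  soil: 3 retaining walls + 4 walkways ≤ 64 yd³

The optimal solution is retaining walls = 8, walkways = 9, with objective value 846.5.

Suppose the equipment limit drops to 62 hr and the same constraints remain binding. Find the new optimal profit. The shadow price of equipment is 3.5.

829

Δb = -5, so new z* = 846.5 + (3.5)·(-5) = 846.5 − 17.5 = 829.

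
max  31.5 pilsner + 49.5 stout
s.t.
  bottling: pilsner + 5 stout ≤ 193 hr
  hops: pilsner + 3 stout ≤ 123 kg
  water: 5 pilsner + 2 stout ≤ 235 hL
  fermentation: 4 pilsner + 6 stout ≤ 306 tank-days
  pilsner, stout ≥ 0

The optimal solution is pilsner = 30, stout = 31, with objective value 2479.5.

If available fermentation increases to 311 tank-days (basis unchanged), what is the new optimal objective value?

Binding: hops and fermentation. Non-binding: bottling (8 unused), water (23 unused).
Since bottling, water are not tight, their duals are 0.
The binding rows give the dual system: 1·y_hops + 4·y_fermentation = 31.5 and 3·y_hops + 6·y_fermentation = 49.5.
Solving: y_hops = 1.5, y_fermentation = 7.5.
Δz = y_fermentation·Δb = 7.5 × (5) = 37.5, so new z* = 2479.5 + 37.5 = 2517.

2517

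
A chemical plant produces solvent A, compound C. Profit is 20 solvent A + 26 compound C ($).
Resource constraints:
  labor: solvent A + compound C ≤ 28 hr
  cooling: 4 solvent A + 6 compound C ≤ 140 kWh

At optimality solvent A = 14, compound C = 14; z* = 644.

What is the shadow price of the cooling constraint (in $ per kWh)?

Check each constraint at x*: labor 28/28 (tight); cooling 140/140 (tight).
The binding rows give the dual system: 1·y_labor + 4·y_cooling = 20 and 1·y_labor + 6·y_cooling = 26.
This yields shadow prices y_labor = 8, y_cooling = 3.
Shadow price of cooling = 3.

3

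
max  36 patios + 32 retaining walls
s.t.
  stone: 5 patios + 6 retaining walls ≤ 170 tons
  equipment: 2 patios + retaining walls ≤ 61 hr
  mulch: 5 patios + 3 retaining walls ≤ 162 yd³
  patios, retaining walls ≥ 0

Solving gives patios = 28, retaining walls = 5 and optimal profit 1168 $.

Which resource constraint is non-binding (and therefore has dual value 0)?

stone: 170/170 (binding)
equipment: 61/61 (binding)
mulch: 155/162 (slack 7)
By complementary slackness, a constraint with positive slack has shadow price 0 → mulch.

mulch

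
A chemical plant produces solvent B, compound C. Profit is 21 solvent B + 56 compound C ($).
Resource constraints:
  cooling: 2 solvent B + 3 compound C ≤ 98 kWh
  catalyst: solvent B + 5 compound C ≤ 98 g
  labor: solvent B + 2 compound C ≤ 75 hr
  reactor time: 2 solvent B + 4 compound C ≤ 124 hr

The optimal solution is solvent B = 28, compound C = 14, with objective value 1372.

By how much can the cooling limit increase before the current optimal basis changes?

Binding constraints: cooling, catalyst. The basis is B = [[2,3],[1,5]] with det 7.
Per unit increase in cooling, x* moves by d = (0.7143, -0.1429).
The basis stays optimal until reactor time becomes binding; allowable increase = 14 kWh.

14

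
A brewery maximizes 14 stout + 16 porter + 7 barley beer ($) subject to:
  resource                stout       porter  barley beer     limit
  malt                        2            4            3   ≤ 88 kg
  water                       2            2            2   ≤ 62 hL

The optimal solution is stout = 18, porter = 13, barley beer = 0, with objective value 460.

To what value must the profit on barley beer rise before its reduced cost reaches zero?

15

Both malt and water are binding at x*.
Dual feasibility on the basic columns requires 2·y_malt + 2·y_water = 14, 4·y_malt + 2·y_water = 16.
Solving: y_malt = 1, y_water = 6.
barley beer enters the basis when its profit ≥ yᵀa₃ = 1·3 + 6·2 = 15.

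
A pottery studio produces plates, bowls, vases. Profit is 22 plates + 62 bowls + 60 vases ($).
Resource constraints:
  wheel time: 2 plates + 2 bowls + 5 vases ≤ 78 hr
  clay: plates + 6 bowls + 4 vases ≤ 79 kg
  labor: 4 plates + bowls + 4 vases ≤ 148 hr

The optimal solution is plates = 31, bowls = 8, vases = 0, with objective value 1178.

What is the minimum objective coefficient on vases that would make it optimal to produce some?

At the optimum: wheel time uses 78 of 78 (binding); clay uses 79 of 79 (binding); labor uses 132 of 148 (slack = 16).
Since labor is not tight, its dual is 0.
Dual feasibility on the basic columns requires 2·y_wheel time + 1·y_clay = 22, 2·y_wheel time + 6·y_clay = 62.
This yields shadow prices y_wheel time = 7, y_clay = 8.
vases enters the basis when its profit ≥ yᵀa₃ = 7·5 + 8·4 = 67.

67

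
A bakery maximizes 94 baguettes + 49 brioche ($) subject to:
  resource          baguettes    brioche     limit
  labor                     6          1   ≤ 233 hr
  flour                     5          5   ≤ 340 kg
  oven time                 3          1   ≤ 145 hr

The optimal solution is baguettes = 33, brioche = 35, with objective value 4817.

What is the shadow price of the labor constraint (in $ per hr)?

9

Binding: labor and flour. Non-binding: oven time (11 unused).
Since oven time is not tight, its dual is 0.
From A_Bᵀ y = c: 6·y_labor + 5·y_flour = 94; 1·y_labor + 5·y_flour = 49.
→ y_labor = 9 and y_flour = 8.
Shadow price of labor = 9.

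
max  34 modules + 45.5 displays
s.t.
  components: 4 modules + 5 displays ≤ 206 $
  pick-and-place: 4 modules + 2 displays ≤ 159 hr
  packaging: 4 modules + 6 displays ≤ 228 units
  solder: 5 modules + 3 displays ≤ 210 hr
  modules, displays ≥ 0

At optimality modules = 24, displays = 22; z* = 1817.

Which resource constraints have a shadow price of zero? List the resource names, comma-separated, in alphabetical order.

pick-and-place, solder

components: 206/206 (binding)
pick-and-place: 140/159 (slack 19)
packaging: 228/228 (binding)
solder: 186/210 (slack 24)
By complementary slackness, a constraint with positive slack has shadow price 0 → pick-and-place, solder.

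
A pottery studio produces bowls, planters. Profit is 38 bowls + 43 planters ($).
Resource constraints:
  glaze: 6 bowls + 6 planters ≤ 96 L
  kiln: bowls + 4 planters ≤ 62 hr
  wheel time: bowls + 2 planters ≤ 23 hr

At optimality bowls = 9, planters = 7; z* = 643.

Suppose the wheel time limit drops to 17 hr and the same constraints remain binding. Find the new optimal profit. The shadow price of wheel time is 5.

613

Δb = -6, so new z* = 643 + (5)·(-6) = 643 − 30 = 613.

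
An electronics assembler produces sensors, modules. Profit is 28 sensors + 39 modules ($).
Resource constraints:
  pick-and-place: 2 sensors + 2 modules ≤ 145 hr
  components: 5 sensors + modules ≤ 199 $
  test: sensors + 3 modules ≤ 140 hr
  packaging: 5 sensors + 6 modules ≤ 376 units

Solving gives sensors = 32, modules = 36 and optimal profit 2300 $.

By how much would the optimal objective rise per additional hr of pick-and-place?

Check each constraint at x*: pick-and-place 136/145 (slack 9); components 196/199 (slack 3); test 140/140 (tight); packaging 376/376 (tight).
By complementary slackness, y = 0 for the non-binding constraints.
The binding rows give the dual system: 1·y_test + 5·y_packaging = 28 and 3·y_test + 6·y_packaging = 39.
→ y_test = 3 and y_packaging = 5.
Shadow price of pick-and-place = 0.

0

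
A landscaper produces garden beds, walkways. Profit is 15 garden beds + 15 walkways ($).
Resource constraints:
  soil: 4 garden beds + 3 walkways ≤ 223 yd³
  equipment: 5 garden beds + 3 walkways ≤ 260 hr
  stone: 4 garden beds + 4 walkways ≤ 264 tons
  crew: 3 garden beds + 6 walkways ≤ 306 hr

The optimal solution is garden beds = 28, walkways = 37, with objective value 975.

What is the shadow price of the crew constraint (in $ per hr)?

Binding: soil and crew. Non-binding: equipment (9 unused), stone (4 unused).
Slack constraints have shadow price 0 (complementary slackness).
From A_Bᵀ y = c: 4·y_soil + 3·y_crew = 15; 3·y_soil + 6·y_crew = 15.
Solving: y_soil = 3, y_crew = 1.
Shadow price of crew = 1.

1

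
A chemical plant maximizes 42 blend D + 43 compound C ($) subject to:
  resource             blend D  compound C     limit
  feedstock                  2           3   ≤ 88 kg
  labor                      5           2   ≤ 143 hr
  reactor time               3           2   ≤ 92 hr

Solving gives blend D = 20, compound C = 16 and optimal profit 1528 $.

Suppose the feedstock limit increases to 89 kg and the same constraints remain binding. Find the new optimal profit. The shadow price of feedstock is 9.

1537

Δb = 1, so new z* = 1528 + (9)·(1) = 1528 + 9 = 1537.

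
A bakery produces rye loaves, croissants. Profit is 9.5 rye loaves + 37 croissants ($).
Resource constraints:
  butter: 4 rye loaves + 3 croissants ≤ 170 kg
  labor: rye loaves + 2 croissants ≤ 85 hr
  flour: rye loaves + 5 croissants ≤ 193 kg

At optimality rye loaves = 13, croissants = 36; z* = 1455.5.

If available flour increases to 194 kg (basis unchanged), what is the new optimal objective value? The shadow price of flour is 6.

1461.5

Δb = 1, so new z* = 1455.5 + (6)·(1) = 1455.5 + 6 = 1461.5.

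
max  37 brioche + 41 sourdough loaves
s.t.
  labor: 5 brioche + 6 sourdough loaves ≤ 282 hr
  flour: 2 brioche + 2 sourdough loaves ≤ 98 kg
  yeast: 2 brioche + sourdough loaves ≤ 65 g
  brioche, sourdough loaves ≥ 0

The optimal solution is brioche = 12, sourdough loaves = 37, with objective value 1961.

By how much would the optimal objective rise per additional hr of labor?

4

Check each constraint at x*: labor 282/282 (tight); flour 98/98 (tight); yeast 61/65 (slack 4).
By complementary slackness, y = 0 for the non-binding constraint.
Dual feasibility on the basic columns requires 5·y_labor + 2·y_flour = 37, 6·y_labor + 2·y_flour = 41.
Solving: y_labor = 4, y_flour = 8.5.
Shadow price of labor = 4.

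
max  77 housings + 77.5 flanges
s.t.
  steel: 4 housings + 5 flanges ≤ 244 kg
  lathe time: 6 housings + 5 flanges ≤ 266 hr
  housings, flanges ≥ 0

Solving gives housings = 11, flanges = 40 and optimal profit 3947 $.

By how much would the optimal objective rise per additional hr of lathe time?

At the optimum: steel uses 244 of 244 (binding); lathe time uses 266 of 266 (binding).
From A_Bᵀ y = c: 4·y_steel + 6·y_lathe time = 77; 5·y_steel + 5·y_lathe time = 77.5.
Solving: y_steel = 8, y_lathe time = 7.5.
Shadow price of lathe time = 7.5.

7.5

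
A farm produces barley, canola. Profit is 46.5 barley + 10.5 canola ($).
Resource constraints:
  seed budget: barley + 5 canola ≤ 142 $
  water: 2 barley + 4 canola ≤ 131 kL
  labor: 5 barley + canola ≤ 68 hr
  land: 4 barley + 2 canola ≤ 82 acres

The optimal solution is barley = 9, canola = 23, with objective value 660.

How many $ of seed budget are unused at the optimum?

seed budget used = 1·9 + 5·23 = 124; slack = 142 − 124 = 18.

18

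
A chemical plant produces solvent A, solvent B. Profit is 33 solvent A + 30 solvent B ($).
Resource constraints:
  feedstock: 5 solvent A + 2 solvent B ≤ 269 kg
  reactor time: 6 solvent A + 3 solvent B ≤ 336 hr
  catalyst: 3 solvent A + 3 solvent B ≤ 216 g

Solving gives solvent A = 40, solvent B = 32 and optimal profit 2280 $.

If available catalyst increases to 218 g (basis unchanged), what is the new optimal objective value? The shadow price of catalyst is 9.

2298

Δb = 2, so new z* = 2280 + (9)·(2) = 2280 + 18 = 2298.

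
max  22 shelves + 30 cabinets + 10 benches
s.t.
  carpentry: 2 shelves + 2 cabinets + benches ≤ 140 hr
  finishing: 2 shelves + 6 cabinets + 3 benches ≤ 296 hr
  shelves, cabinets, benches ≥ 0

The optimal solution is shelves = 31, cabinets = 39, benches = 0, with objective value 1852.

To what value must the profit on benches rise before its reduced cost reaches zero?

15

Both carpentry and finishing are binding at x*.
From A_Bᵀ y = c: 2·y_carpentry + 2·y_finishing = 22; 2·y_carpentry + 6·y_finishing = 30.
→ y_carpentry = 9 and y_finishing = 2.
benches enters the basis when its profit ≥ yᵀa₃ = 9·1 + 2·3 = 15.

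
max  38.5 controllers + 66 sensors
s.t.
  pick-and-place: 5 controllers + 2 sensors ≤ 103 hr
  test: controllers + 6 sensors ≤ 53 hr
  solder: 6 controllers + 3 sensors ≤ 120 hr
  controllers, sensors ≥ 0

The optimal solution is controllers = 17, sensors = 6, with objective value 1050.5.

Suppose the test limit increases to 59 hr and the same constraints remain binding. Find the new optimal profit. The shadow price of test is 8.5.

1101.5

Δb = 6, so new z* = 1050.5 + (8.5)·(6) = 1050.5 + 51 = 1101.5.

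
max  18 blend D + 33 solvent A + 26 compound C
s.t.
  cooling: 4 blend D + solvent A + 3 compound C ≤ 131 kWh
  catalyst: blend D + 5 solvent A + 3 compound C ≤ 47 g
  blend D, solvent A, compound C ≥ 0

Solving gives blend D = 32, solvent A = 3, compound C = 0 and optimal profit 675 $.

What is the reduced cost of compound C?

Check each constraint at x*: cooling 131/131 (tight); catalyst 47/47 (tight).
From A_Bᵀ y = c: 4·y_cooling + 1·y_catalyst = 18; 1·y_cooling + 5·y_catalyst = 33.
→ y_cooling = 3 and y_catalyst = 6.
Reduced cost of compound C: c₃ − yᵀa₃ = 26 − (3·3 + 6·3) = 26 − 27 = -1.

-1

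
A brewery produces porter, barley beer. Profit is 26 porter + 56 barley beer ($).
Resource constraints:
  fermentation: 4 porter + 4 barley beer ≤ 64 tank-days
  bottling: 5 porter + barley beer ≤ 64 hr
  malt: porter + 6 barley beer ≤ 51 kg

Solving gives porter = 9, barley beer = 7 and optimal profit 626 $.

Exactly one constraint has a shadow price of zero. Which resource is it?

fermentation: 64/64 (binding)
bottling: 52/64 (slack 12)
malt: 51/51 (binding)
By complementary slackness, a constraint with positive slack has shadow price 0 → bottling.

bottling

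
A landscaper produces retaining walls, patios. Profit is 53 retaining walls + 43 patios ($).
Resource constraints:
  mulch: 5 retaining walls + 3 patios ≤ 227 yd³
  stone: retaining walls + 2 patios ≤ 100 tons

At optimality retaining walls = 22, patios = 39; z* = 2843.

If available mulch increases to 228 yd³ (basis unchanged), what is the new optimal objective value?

Check each constraint at x*: mulch 227/227 (tight); stone 100/100 (tight).
The binding rows give the dual system: 5·y_mulch + 1·y_stone = 53 and 3·y_mulch + 2·y_stone = 43.
Solving: y_mulch = 9, y_stone = 8.
Δz = y_mulch·Δb = 9 × (1) = 9, so new z* = 2843 + 9 = 2852.

2852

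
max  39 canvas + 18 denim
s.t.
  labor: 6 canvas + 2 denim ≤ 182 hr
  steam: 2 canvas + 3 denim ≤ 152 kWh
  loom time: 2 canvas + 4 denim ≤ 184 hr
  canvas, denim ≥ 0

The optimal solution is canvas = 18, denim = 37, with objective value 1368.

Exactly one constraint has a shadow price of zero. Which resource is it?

labor: 182/182 (binding)
steam: 147/152 (slack 5)
loom time: 184/184 (binding)
By complementary slackness, a constraint with positive slack has shadow price 0 → steam.

steam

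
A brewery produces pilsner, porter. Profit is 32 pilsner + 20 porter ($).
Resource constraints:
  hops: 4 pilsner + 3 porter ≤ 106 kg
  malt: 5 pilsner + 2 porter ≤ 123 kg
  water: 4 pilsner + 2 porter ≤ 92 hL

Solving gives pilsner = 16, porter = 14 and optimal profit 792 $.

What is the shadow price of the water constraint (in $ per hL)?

Check each constraint at x*: hops 106/106 (tight); malt 108/123 (slack 15); water 92/92 (tight).
Since malt is not tight, its dual is 0.
Dual feasibility on the basic columns requires 4·y_hops + 4·y_water = 32, 3·y_hops + 2·y_water = 20.
→ y_hops = 4 and y_water = 4.
Shadow price of water = 4.

4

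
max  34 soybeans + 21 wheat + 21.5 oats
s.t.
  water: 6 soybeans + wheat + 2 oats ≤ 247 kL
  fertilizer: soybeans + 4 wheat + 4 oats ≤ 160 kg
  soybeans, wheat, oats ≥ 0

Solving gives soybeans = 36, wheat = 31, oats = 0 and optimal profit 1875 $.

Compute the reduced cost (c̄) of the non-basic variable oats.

At the optimum: water uses 247 of 247 (binding); fertilizer uses 160 of 160 (binding).
From A_Bᵀ y = c: 6·y_water + 1·y_fertilizer = 34; 1·y_water + 4·y_fertilizer = 21.
→ y_water = 5 and y_fertilizer = 4.
Reduced cost of oats: c₃ − yᵀa₃ = 21.5 − (5·2 + 4·4) = 21.5 − 26 = -4.5.

-4.5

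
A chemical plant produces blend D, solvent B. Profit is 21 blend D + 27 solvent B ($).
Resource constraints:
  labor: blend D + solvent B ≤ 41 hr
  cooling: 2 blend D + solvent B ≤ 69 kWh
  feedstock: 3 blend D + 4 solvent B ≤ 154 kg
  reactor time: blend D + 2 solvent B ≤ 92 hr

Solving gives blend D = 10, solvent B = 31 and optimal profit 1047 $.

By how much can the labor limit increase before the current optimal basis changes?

Binding constraints: labor, feedstock. The basis is B = [[1,1],[3,4]] with det 1.
Per unit increase in labor, x* moves by d = (4, -3).
The basis stays optimal until cooling becomes binding; allowable increase = 3.6 hr.

3.6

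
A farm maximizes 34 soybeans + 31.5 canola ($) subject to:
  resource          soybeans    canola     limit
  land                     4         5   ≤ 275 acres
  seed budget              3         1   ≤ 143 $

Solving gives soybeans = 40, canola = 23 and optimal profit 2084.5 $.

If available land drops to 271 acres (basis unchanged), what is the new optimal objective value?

At the optimum: land uses 275 of 275 (binding); seed budget uses 143 of 143 (binding).
Dual feasibility on the basic columns requires 4·y_land + 3·y_seed budget = 34, 5·y_land + 1·y_seed budget = 31.5.
→ y_land = 5.5 and y_seed budget = 4.
Δz = y_land·Δb = 5.5 × (-4) = -22, so new z* = 2084.5 − 22 = 2062.5.

2062.5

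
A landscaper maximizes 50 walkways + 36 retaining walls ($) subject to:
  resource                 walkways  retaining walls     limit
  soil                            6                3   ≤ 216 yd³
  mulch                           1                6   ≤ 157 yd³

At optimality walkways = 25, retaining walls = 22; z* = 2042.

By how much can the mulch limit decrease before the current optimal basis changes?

Binding constraints: soil, mulch. The basis is B = [[6,3],[1,6]] with det 33.
Per unit decrease in mulch, x* moves by d = (0.0909, -0.1818).
The basis stays optimal until retaining walls reaches 0; allowable decrease = 121 yd³.

121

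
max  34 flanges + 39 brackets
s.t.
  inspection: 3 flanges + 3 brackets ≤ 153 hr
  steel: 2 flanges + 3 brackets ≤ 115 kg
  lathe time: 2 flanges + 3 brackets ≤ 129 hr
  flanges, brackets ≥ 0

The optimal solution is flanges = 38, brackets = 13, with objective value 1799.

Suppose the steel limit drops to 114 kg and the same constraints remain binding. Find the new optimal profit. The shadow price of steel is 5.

1794

Δb = -1, so new z* = 1799 + (5)·(-1) = 1799 − 5 = 1794.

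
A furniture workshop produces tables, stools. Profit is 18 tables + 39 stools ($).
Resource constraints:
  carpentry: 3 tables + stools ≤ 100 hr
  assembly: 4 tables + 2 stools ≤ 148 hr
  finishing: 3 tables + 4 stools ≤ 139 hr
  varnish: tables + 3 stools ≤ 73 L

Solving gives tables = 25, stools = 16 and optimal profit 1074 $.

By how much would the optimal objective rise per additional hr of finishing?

3

Check each constraint at x*: carpentry 91/100 (slack 9); assembly 132/148 (slack 16); finishing 139/139 (tight); varnish 73/73 (tight).
Slack constraints have shadow price 0 (complementary slackness).
Dual feasibility on the basic columns requires 3·y_finishing + 1·y_varnish = 18, 4·y_finishing + 3·y_varnish = 39.
This yields shadow prices y_finishing = 3, y_varnish = 9.
Shadow price of finishing = 3.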